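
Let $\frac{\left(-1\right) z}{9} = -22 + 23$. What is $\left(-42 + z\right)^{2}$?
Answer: $2601$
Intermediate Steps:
$z = -9$ ($z = - 9 \left(-22 + 23\right) = \left(-9\right) 1 = -9$)
$\left(-42 + z\right)^{2} = \left(-42 - 9\right)^{2} = \left(-51\right)^{2} = 2601$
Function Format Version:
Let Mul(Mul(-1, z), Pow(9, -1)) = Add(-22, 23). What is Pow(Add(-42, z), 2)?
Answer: 2601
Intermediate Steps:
z = -9 (z = Mul(-9, Add(-22, 23)) = Mul(-9, 1) = -9)
Pow(Add(-42, z), 2) = Pow(Add(-42, -9), 2) = Pow(-51, 2) = 2601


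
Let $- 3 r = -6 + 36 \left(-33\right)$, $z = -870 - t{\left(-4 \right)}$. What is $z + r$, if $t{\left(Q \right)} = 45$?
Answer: $-517$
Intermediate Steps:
$z = -915$ ($z = -870 - 45 = -915$)
$r = 398$ ($r = - \frac{-6 + 36 \left(-33\right)}{3} = - \frac{-6 - 1188}{3} = \left(- \frac{1}{3}\right) \left(-1194\right) = 398$)
$z + r = -915 + 398 = -517$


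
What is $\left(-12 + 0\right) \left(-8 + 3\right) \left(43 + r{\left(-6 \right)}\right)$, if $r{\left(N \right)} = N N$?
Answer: $4740$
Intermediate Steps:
$r{\left(N \right)} = N^{2}$
$\left(-12 + 0\right) \left(-8 + 3\right) \left(43 + r{\left(-6 \right)}\right) = \left(-12 + 0\right) \left(-8 + 3\right) \left(43 + \left(-6\right)^{2}\right) = \left(-12\right) \left(-5\right) \left(43 + 36\right) = 60 \cdot 79 = 4740$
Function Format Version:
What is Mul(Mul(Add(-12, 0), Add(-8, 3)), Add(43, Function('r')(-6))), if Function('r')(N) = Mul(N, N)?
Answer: 4740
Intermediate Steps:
Function('r')(N) = Pow(N, 2)
Mul(Mul(Add(-12, 0), Add(-8, 3)), Add(43, Function('r')(-6))) = Mul(Mul(Add(-12, 0), Add(-8, 3)), Add(43, Pow(-6, 2))) = Mul(Mul(-12, -5), Add(43, 36)) = Mul(60, 79) = 4740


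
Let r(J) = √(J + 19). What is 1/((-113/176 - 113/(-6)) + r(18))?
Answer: 5071440/81941017 - 278784*√37/81941017 ≈ 0.041196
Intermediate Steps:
r(J) = √(19 + J)
1/((-113/176 - 113/(-6)) + r(18)) = 1/((-113/176 - 113/(-6)) + √(19 + 18)) = 1/((-113*1/176 - 113*(-⅙)) + √37) = 1/((-113/176 + 113/6) + √37) = 1/(9605/528 + √37)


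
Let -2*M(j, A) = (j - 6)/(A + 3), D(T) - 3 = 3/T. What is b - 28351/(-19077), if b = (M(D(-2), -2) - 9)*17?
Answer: -8642939/76308 ≈ -113.26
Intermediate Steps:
D(T) = 3 + 3/T
M(j, A) = -(-6 + j)/(2*(3 + A)) (M(j, A) = -(j - 6)/(2*(A + 3)) = -(-6 + j)/(2*(3 + A)))
b = -459/4 (b = ((6 - (3 + 3/(-2)))/(2*(3 - 2)) - 9)*17 = ((½)*(6 - (3 + 3*(-½)))/1 - 9)*17 = ((½)*1*(6 - (3 - 3/2)) - 9)*17 = ((½)*1*(6 - 1*3/2) - 9)*17 = ((½)*1*(6 - 3/2) - 9)*17 = ((½)*1*(9/2) - 9)*17 = (9/4 - 9)*17 = -27/4*17 = -459/4 ≈ -114.75)
b - 28351/(-19077) = -459/4 - 28351/(-19077) = -459/4 - 28351*(-1)/19077 = -459/4 - 1*(-28351/19077) = -459/4 + 28351/19077 = -8642939/76308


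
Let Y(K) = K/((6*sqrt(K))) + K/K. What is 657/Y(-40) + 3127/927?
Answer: 5540764/17613 - 1971*I*sqrt(10)/19 ≈ 314.58 - 328.04*I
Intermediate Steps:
Y(K) = 1 + sqrt(K)/6 (Y(K) = K*(1/(6*sqrt(K))) + 1 = sqrt(K)/6 + 1 = 1 + sqrt(K)/6)
657/Y(-40) + 3127/927 = 657/(1 + sqrt(-40)/6) + 3127/927 = 657/(1 + (2*I*sqrt(10))/6) + 3127*(1/927) = 657/(1 + I*sqrt(10)/3) + 3127/927 = 3127/927 + 657/(1 + I*sqrt(10)/3)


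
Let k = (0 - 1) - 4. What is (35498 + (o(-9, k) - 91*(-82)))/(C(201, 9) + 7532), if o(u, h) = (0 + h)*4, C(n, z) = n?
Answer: 2260/407 ≈ 5.5528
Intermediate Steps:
k = -5 (k = -1 - 4 = -5)
o(u, h) = 4*h (o(u, h) = h*4 = 4*h)
(35498 + (o(-9, k) - 91*(-82)))/(C(201, 9) + 7532) = (35498 + (4*(-5) - 91*(-82)))/(201 + 7532) = (35498 + (-20 + 7462))/7733 = (35498 + 7442)*(1/7733) = 42940*(1/7733) = 2260/407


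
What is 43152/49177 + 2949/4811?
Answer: 352627245/236590547 ≈ 1.4905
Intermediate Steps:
43152/49177 + 2949/4811 = 352627245/236590547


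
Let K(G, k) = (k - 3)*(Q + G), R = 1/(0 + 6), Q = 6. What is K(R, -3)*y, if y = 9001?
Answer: -333037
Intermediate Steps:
R = 1/6 ≈ 0.16667
K(G, k) = (-3 + k)*(6 + G) (K(G, k) = (k - 3)*(6 + G) = (-3 + k)*(6 + G))
K(R, -3)*y = (-18 - 3*1/6 + 6*(-3) + (1/6)*(-3))*9001 = (-18 - 1/2 - 18 - 1/2)*9001 = -37*9001 = -333037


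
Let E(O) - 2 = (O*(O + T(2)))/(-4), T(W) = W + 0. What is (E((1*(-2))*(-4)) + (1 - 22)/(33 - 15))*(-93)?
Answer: 3565/2 ≈ 1782.5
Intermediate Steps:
T(W) = W
E(O) = 2 - O*(2 + O)/4 (E(O) = 2 + (O*(O + 2))/(-4) = 2 + (O*(2 + O))*(-¼) = 2 - O*(2 + O)/4)
(E((1*(-2))*(-4)) + (1 - 22)/(33 - 15))*(-93) = ((2 - 1*(-2)*(-4)/2 - ((1*(-2))*(-4))²/4) + (1 - 22)/(33 - 15))*(-93) = ((2 - (-1)*(-4) - (-2*(-4))²/4) - 21/18)*(-93) = ((2 - ½*8 - ¼*8²) - 21*1/18)*(-93) = ((2 - 4 - ¼*64) - 7/6)*(-93) = ((2 - 4 - 16) - 7/6)*(-93) = (-18 - 7/6)*(-93) = -115/6*(-93) = 3565/2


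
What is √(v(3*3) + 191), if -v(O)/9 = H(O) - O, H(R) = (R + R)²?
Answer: 2*I*√661 ≈ 51.42*I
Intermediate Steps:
H(R) = 4*R² (H(R) = (2*R)² = 4*R²)
v(O) = -36*O² + 9*O (v(O) = -9*(4*O² - O) = -9*(-O + 4*O²) = -36*O² + 9*O)
√(v(3*3) + 191) = √(9*(3*3)*(1 - 12*3) + 191) = √(9*9*(1 - 4*9) + 191) = √(9*9*(1 - 36) + 191) = √(9*9*(-35) + 191) = √(-2835 + 191) = √(-2644) = 2*I*√661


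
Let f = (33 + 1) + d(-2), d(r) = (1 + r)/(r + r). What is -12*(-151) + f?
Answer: 7385/4 ≈ 1846.3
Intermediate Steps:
d(r) = (1 + r)/(2*r) (d(r) = (1 + r)/((2*r)) = (1 + r)*(1/(2*r)) = (1 + r)/(2*r))
f = 137/4 (f = (33 + 1) + (½)*(1 - 2)/(-2) = 34 + (½)*(-½)*(-1) = 34 + ¼ = 137/4 ≈ 34.250)
-12*(-151) + f = -12*(-151) + 137/4 = 1812 + 137/4 = 7385/4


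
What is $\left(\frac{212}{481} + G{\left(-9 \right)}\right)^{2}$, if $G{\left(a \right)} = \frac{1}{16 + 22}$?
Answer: $\frac{72880369}{334085284} \approx 0.21815$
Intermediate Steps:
$G{\left(a \right)} = \frac{1}{38}$
$\left(\frac{212}{481} + G{\left(-9 \right)}\right)^{2} = \left(\frac{212}{481} + \frac{1}{38}\right)^{2} = \left(\frac{8537}{18278}\right)^{2} = \frac{72880369}{334085284}$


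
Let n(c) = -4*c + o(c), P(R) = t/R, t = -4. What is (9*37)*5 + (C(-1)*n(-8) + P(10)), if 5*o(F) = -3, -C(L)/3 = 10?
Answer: 3613/5 ≈ 722.60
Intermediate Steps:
P(R) = -4/R
C(L) = -30 (C(L) = -3*10 = -30)
o(F) = -3/5 (o(F) = (1/5)*(-3) = -3/5)
n(c) = -3/5 - 4*c (n(c) = -4*c - 3/5 = -3/5 - 4*c)
(9*37)*5 + (C(-1)*n(-8) + P(10)) = (9*37)*5 + (-30*(-3/5 - 4*(-8)) - 4/10) = 333*5 + (-30*(-3/5 + 32) - 4*1/10) = 1665 + (-30*157/5 - 2/5) = 1665 + (-942 - 2/5) = 1665 - 4712/5 = 3613/5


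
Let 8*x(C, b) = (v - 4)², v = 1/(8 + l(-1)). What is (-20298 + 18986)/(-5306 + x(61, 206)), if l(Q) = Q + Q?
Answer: 377856/1527599 ≈ 0.24735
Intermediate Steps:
l(Q) = 2*Q
v = ⅙ (v = 1/(8 + 2*(-1)) = 1/(8 - 2) = 1/6 = ⅙ ≈ 0.16667)
x(C, b) = 529/288 (x(C, b) = (⅙ - 4)²/8 = (-23/6)²/8 = (⅛)*(529/36) = 529/288)
(-20298 + 18986)/(-5306 + x(61, 206)) = (-20298 + 18986)/(-5306 + 529/288) = -1312/(-1527599/288) = -1312*(-288/1527599) = 377856/1527599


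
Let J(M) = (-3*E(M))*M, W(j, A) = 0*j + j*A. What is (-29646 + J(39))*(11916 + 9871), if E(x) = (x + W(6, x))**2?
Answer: -190626206193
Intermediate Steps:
W(j, A) = A*j (W(j, A) = 0 + A*j = A*j)
E(x) = 49*x**2 (E(x) = (x + x*6)**2 = (x + 6*x)**2 = (7*x)**2 = 49*x**2)
J(M) = -147*M**3 (J(M) = (-147*M**2)*M = -147*M**3)
(-29646 + J(39))*(11916 + 9871) = (-29646 - 147*39**3)*(11916 + 9871) = (-29646 - 147*59319)*21787 = (-29646 - 8719893)*21787 = -8749539*21787 = -190626206193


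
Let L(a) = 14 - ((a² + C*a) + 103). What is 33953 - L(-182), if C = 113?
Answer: 46600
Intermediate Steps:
L(a) = -89 - a² - 113*a (L(a) = 14 - ((a² + 113*a) + 103) = 14 - (103 + a² + 113*a) = 14 + (-103 - a² - 113*a) = -89 - a² - 113*a)
33953 - L(-182) = 33953 - (-89 - 1*(-182)² - 113*(-182)) = 33953 - (-89 - 1*33124 + 20566) = 33953 - (-89 - 33124 + 20566) = 33953 - 1*(-12647) = 33953 + 12647 = 46600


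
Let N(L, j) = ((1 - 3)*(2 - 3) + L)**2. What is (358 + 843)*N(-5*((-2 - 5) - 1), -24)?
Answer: 2118564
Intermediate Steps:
N(L, j) = (2 + L)**2 (N(L, j) = (-2*(-1) + L)**2 = (2 + L)**2)
(358 + 843)*N(-5*((-2 - 5) - 1), -24) = (358 + 843)*(2 - 5*((-2 - 5) - 1))**2 = 1201*(2 - 5*(-7 - 1))**2 = 1201*(2 - 5*(-8))**2 = 1201*(2 + 40)**2 = 1201*42**2 = 1201*1764 = 2118564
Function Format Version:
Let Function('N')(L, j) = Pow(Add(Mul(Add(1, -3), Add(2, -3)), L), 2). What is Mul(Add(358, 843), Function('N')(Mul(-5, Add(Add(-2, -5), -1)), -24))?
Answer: 2118564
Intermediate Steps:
Function('N')(L, j) = Pow(Add(2, L), 2) (Function('N')(L, j) = Pow(Add(Mul(-2, -1), L), 2) = Pow(Add(2, L), 2))
Mul(Add(358, 843), Function('N')(Mul(-5, Add(Add(-2, -5), -1)), -24)) = Mul(Add(358, 843), Pow(Add(2, Mul(-5, Add(Add(-2, -5), -1))), 2)) = Mul(1201, Pow(Add(2, Mul(-5, Add(-7, -1))), 2)) = Mul(1201, Pow(Add(2, Mul(-5, -8)), 2)) = Mul(1201, Pow(Add(2, 40), 2)) = Mul(1201, Pow(42, 2)) = Mul(1201, 1764) = 2118564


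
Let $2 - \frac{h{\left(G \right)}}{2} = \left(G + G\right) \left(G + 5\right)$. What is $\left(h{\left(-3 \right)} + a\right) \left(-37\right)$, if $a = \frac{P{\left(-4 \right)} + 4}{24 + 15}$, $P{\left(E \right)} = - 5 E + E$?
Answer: $- \frac{41144}{39} \approx -1055.0$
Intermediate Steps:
$P{\left(E \right)} = - 4 E$
$a = \frac{20}{39}$ ($a = \frac{\left(-4\right) \left(-4\right) + 4}{24 + 15} = \frac{16 + 4}{39} = 20 \cdot \frac{1}{39} = \frac{20}{39} \approx 0.51282$)
$h{\left(G \right)} = 4 - 4 G \left(5 + G\right)$ ($h{\left(G \right)} = 4 - 2 \left(G + G\right) \left(G + 5\right) = 4 - 2 \cdot 2 G \left(5 + G\right) = 4 - 4 G \left(5 + G\right)$)
$\left(h{\left(-3 \right)} + a\right) \left(-37\right) = \left(\left(4 - -60 - 4 \left(-3\right)^{2}\right) + \frac{20}{39}\right) \left(-37\right) = \left(\left(4 + 60 - 36\right) + \frac{20}{39}\right) \left(-37\right) = \left(28 + \frac{20}{39}\right) \left(-37\right) = \frac{1112}{39} \left(-37\right) = - \frac{41144}{39}$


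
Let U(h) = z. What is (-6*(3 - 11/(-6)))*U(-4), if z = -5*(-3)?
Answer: -435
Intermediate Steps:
z = 15
U(h) = 15
(-6*(3 - 11/(-6)))*U(-4) = -6*(3 - 11/(-6))*15 = -6*(3 - 11*(-1/6))*15 = -6*(3 + 11/6)*15 = -6*29/6*15 = -29*15 = -435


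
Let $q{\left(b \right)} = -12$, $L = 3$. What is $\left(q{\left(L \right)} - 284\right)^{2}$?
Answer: $87616$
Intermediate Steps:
$\left(q{\left(L \right)} - 284\right)^{2} = \left(-12 - 284\right)^{2} = \left(-296\right)^{2} = 87616$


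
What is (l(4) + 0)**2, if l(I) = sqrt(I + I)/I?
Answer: 1/2 ≈ 0.50000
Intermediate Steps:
l(I) = sqrt(2)/sqrt(I) (l(I) = sqrt(2*I)/I = (sqrt(2)*sqrt(I))/I = sqrt(2)/sqrt(I))
(l(4) + 0)**2 = (sqrt(2)/sqrt(4) + 0)**2 = (sqrt(2)*(1/2) + 0)**2 = (sqrt(2)/2 + 0)**2 = (sqrt(2)/2)**2 = 1/2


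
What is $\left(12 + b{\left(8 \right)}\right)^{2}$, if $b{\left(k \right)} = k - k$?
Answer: $144$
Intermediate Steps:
$b{\left(k \right)} = 0$
$\left(12 + b{\left(8 \right)}\right)^{2} = \left(12 + 0\right)^{2} = 12^{2} = 144$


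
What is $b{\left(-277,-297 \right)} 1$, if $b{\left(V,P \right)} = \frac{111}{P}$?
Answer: $- \frac{37}{99} \approx -0.37374$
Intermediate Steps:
$b{\left(-277,-297 \right)} 1 = \frac{111}{-297} \cdot 1 = 111 \left(- \frac{1}{297}\right) 1 = \left(- \frac{37}{99}\right) 1 = - \frac{37}{99}$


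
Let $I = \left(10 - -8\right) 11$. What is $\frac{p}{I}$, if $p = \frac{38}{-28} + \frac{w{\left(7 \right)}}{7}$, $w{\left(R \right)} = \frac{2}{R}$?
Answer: $- \frac{43}{6468} \approx -0.0066481$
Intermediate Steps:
$I = 198$ ($I = \left(10 + 8\right) 11 = 18 \cdot 11 = 198$)
$p = - \frac{129}{98}$ ($p = \frac{38}{-28} + \frac{2 \cdot \frac{1}{7}}{7} = 38 \left(- \frac{1}{28}\right) + 2 \cdot \frac{1}{7} \cdot \frac{1}{7} = - \frac{19}{14} + \frac{2}{7} \cdot \frac{1}{7} = - \frac{19}{14} + \frac{2}{49} = - \frac{129}{98} \approx -1.3163$)
$\frac{p}{I} = - \frac{129}{98 \cdot 198} = \left(- \frac{129}{98}\right) \frac{1}{198} = - \frac{43}{6468}$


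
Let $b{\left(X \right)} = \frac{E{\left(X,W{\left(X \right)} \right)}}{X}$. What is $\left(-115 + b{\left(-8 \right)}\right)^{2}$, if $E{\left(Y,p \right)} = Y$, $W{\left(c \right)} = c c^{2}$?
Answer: $12996$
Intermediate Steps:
$W{\left(c \right)} = c^{3}$
$b{\left(X \right)} = 1$ ($b{\left(X \right)} = \frac{X}{X} = 1$)
$\left(-115 + b{\left(-8 \right)}\right)^{2} = \left(-115 + 1\right)^{2} = \left(-114\right)^{2} = 12996$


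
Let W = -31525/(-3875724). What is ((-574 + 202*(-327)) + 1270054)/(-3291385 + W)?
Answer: -4664147030424/12756499806215 ≈ -0.36563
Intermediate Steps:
W = 31525/3875724 (W = -31525*(-1/3875724) = 31525/3875724 ≈ 0.0081340)
((-574 + 202*(-327)) + 1270054)/(-3291385 + W) = ((-574 + 202*(-327)) + 1270054)/(-3291385 + 31525/3875724) = ((-574 - 66054) + 1270054)/(-12756499806215/3875724) = (-66628 + 1270054)*(-3875724/12756499806215) = 1203426*(-3875724/12756499806215) = -4664147030424/12756499806215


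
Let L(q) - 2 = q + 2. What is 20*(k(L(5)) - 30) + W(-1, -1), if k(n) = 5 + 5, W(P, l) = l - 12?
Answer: -413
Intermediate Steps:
L(q) = 4 + q (L(q) = 2 + (q + 2) = 2 + (2 + q) = 4 + q)
W(P, l) = -12 + l
k(n) = 10
20*(k(L(5)) - 30) + W(-1, -1) = 20*(10 - 30) + (-12 - 1) = 20*(-20) - 13 = -400 - 13 = -413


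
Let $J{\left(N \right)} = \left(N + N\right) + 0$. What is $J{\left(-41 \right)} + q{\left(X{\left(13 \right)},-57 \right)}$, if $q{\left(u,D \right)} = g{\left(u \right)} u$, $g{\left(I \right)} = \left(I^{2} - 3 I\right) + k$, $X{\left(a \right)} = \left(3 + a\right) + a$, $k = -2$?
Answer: $21726$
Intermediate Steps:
$X{\left(a \right)} = 3 + 2 a$
$g{\left(I \right)} = -2 + I^{2} - 3 I$ ($g{\left(I \right)} = \left(I^{2} - 3 I\right) - 2 = -2 + I^{2} - 3 I$)
$J{\left(N \right)} = 2 N$ ($J{\left(N \right)} = 2 N + 0 = 2 N$)
$q{\left(u,D \right)} = u \left(-2 + u^{2} - 3 u\right)$ ($q{\left(u,D \right)} = \left(-2 + u^{2} - 3 u\right) u = u \left(-2 + u^{2} - 3 u\right)$)
$J{\left(-41 \right)} + q{\left(X{\left(13 \right)},-57 \right)} = 2 \left(-41\right) + \left(3 + 2 \cdot 13\right) \left(-2 + \left(3 + 2 \cdot 13\right)^{2} - 3 \left(3 + 2 \cdot 13\right)\right) = -82 + \left(3 + 26\right) \left(-2 + \left(3 + 26\right)^{2} - 3 \left(3 + 26\right)\right) = -82 + 29 \left(-2 + 29^{2} - 87\right) = -82 + 29 \left(-2 + 841 - 87\right) = -82 + 29 \cdot 752 = -82 + 21808 = 21726$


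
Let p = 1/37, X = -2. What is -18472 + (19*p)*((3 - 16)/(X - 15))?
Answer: -11618641/629 ≈ -18472.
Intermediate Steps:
p = 1/37 ≈ 0.027027
-18472 + (19*p)*((3 - 16)/(X - 15)) = -18472 + (19*(1/37))*((3 - 16)/(-2 - 15)) = -18472 + 19*(-13/(-17))/37 = -18472 + 19*(-13*(-1/17))/37 = -18472 + (19/37)*(13/17) = -18472 + 247/629 = -11618641/629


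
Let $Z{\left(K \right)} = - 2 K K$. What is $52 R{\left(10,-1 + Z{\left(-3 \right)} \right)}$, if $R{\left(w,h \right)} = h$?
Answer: $-988$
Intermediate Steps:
$Z{\left(K \right)} = - 2 K^{2}$
$52 R{\left(10,-1 + Z{\left(-3 \right)} \right)} = 52 \left(-1 - 2 \left(-3\right)^{2}\right) = 52 \left(-1 - 18\right) = 52 \left(-19\right) = -988$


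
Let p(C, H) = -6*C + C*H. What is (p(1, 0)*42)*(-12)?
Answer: 3024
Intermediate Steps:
(p(1, 0)*42)*(-12) = ((1*(-6 + 0))*42)*(-12) = ((1*(-6))*42)*(-12) = -6*42*(-12) = -252*(-12) = 3024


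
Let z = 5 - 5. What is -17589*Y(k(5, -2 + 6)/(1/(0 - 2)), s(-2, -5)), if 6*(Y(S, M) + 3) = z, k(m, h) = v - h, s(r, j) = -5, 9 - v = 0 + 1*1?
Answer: 52767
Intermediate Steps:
v = 8 (v = 9 - (0 + 1*1) = 9 - (0 + 1) = 9 - 1*1 = 9 - 1 = 8)
k(m, h) = 8 - h
z = 0
Y(S, M) = -3 (Y(S, M) = -3 + (⅙)*0 = -3 + 0 = -3)
-17589*Y(k(5, -2 + 6)/(1/(0 - 2)), s(-2, -5)) = -17589*(-3) = 52767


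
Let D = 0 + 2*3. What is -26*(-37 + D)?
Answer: 806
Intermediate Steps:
D = 6 (D = 0 + 6 = 6)
-26*(-37 + D) = -26*(-37 + 6) = -26*(-31) = 806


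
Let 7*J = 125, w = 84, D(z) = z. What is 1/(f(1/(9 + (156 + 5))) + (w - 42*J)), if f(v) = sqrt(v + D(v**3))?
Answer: -3272058000/2179190599099 - 170*sqrt(4913170)/2179190599099 ≈ -0.0015017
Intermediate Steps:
J = 125/7 (J = (1/7)*125 = 125/7 ≈ 17.857)
f(v) = sqrt(v + v**3)
1/(f(1/(9 + (156 + 5))) + (w - 42*J)) = 1/(sqrt(1/(9 + (156 + 5)) + (1/(9 + (156 + 5)))**3) + (84 - 42*125/7)) = 1/(sqrt(1/(9 + 161) + (1/(9 + 161))**3) + (84 - 750)) = 1/(sqrt(1/170 + (1/170)**3) - 666) = 1/(sqrt(1/170 + 1/4913000) - 666) = 1/(sqrt(28901/4913000) - 666) = 1/(sqrt(4913170)/28900 - 666) = 1/(-666 + sqrt(4913170)/28900)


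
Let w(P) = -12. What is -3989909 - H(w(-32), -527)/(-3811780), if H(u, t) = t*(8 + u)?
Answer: -3802163831478/952945 ≈ -3.9899e+6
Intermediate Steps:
-3989909 - H(w(-32), -527)/(-3811780) = -3989909 - (-527*(8 - 12))/(-3811780) = -3989909 - (-527*(-4))*(-1)/3811780 = -3989909 - 2108*(-1)/3811780 = -3989909 - 1*(-527/952945) = -3989909 + 527/952945 = -3802163831478/952945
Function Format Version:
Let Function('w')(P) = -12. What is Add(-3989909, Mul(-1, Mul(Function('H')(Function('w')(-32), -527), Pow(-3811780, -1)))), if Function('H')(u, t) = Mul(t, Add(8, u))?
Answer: Rational(-3802163831478, 952945) ≈ -3.9899e+6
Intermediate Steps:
Add(-3989909, Mul(-1, Mul(Function('H')(Function('w')(-32), -527), Pow(-3811780, -1)))) = Add(-3989909, Mul(-1, Mul(Mul(-527, Add(8, -12)), Pow(-3811780, -1)))) = Add(-3989909, Mul(-1, Mul(Mul(-527, -4), Rational(-1, 3811780)))) = Add(-3989909, Mul(-1, Mul(2108, Rational(-1, 3811780)))) = Add(-3989909, Mul(-1, Rational(-527, 952945))) = Add(-3989909, Rational(527, 952945)) = Rational(-3802163831478, 952945)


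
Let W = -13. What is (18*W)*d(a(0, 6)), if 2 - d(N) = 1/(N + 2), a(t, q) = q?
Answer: -1755/4 ≈ -438.75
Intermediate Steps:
d(N) = 2 - 1/(2 + N) (d(N) = 2 - 1/(N + 2) = 2 - 1/(2 + N))
(18*W)*d(a(0, 6)) = (18*(-13))*((3 + 2*6)/(2 + 6)) = -234*(3 + 12)/8 = -117*15/4 = -234*15/8 = -1755/4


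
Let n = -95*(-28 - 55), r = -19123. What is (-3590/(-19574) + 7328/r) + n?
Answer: 1475693982534/187156801 ≈ 7884.8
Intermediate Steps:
n = 7885 (n = -95*(-83) = 7885)
(-3590/(-19574) + 7328/r) + n = (-3590/(-19574) + 7328/(-19123)) + 7885 = (-3590*(-1/19574) + 7328*(-1/19123)) + 7885 = (1795/9787 - 7328/19123) + 7885 = -37393351/187156801 + 7885 = 1475693982534/187156801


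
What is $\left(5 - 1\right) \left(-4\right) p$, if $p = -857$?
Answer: $13712$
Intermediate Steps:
$\left(5 - 1\right) \left(-4\right) p = \left(5 - 1\right) \left(-4\right) \left(-857\right) = 4 \left(-4\right) \left(-857\right) = \left(-16\right) \left(-857\right) = 13712$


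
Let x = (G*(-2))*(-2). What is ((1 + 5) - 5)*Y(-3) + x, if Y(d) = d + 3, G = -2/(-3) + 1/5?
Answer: 52/15 ≈ 3.4667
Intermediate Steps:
G = 13/15 (G = -2*(-⅓) + 1*(⅕) = ⅔ + ⅕ = 13/15 ≈ 0.86667)
x = 52/15 (x = ((13/15)*(-2))*(-2) = -26/15*(-2) = 52/15 ≈ 3.4667)
Y(d) = 3 + d
((1 + 5) - 5)*Y(-3) + x = ((1 + 5) - 5)*(3 - 3) + 52/15 = (6 - 5)*0 + 52/15 = 1*0 + 52/15 = 0 + 52/15 = 52/15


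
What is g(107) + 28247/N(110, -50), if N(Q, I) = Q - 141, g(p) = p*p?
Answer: 326672/31 ≈ 10538.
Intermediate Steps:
g(p) = p²
N(Q, I) = -141 + Q
g(107) + 28247/N(110, -50) = 107² + 28247/(-141 + 110) = 11449 + 28247/(-31) = 11449 + 28247*(-1/31) = 11449 - 28247/31 = 326672/31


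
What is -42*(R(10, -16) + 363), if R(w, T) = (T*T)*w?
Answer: -122766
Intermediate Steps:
R(w, T) = w*T² (R(w, T) = T²*w = w*T²)
-42*(R(10, -16) + 363) = -42*(10*(-16)² + 363) = -42*(10*256 + 363) = -42*(2560 + 363) = -42*2923 = -122766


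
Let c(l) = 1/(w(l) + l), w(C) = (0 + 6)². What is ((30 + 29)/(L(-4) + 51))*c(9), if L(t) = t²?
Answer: 59/3015 ≈ 0.019569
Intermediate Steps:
w(C) = 36 (w(C) = 6² = 36)
c(l) = 1/(36 + l)
((30 + 29)/(L(-4) + 51))*c(9) = ((30 + 29)/((-4)² + 51))/(36 + 9) = (59/(16 + 51))/45 = (59/67)*(1/45) = 59/3015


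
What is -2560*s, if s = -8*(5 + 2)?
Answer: 143360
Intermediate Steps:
s = -56 (s = -8*7 = -56)
-2560*s = -2560*(-56) = 143360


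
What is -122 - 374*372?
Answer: -139250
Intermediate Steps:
-122 - 374*372 = -122 - 139128 = -139250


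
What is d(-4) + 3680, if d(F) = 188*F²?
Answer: 6688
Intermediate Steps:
d(-4) + 3680 = 188*(-4)² + 3680 = 188*16 + 3680 = 3008 + 3680 = 6688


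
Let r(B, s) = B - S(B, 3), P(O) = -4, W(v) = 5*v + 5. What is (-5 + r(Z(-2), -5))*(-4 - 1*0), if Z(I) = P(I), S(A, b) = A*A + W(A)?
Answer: 40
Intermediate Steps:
W(v) = 5 + 5*v
S(A, b) = 5 + A**2 + 5*A (S(A, b) = A*A + (5 + 5*A) = A**2 + (5 + 5*A) = 5 + A**2 + 5*A)
Z(I) = -4
r(B, s) = -5 - B**2 - 4*B (r(B, s) = B - (5 + B**2 + 5*B) = B + (-5 - B**2 - 5*B) = -5 - B**2 - 4*B)
(-5 + r(Z(-2), -5))*(-4 - 1*0) = (-5 + (-5 - 1*(-4)**2 - 4*(-4)))*(-4 - 1*0) = (-5 + (-5 - 1*16 + 16))*(-4 + 0) = (-5 + (-5 - 16 + 16))*(-4) = (-5 - 5)*(-4) = -10*(-4) = 40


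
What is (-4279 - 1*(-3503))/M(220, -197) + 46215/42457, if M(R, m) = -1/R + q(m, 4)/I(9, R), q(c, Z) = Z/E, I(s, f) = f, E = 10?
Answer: 36241433845/127371 ≈ 2.8453e+5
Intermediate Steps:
q(c, Z) = Z/10
M(R, m) = -3/(5*R) (M(R, m) = -1/R + ((⅒)*4)/R = -1/R + 2/(5*R) = -3/(5*R))
(-4279 - 1*(-3503))/M(220, -197) + 46215/42457 = (-4279 - 1*(-3503))/((-⅗/220)) + 46215/42457 = (-4279 + 3503)/((-⅗*1/220)) + 46215*(1/42457) = -776/(-3/1100) + 46215/42457 = -776*(-1100/3) + 46215/42457 = 853600/3 + 46215/42457 = 36241433845/127371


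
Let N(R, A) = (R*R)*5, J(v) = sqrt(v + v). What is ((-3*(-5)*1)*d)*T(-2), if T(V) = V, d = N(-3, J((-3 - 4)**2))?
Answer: -1350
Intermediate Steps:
J(v) = sqrt(2)*sqrt(v) (J(v) = sqrt(2*v) = sqrt(2)*sqrt(v))
N(R, A) = 5*R**2 (N(R, A) = R**2*5 = 5*R**2)
d = 45 (d = 5*(-3)**2 = 5*9 = 45)
((-3*(-5)*1)*d)*T(-2) = ((-3*(-5)*1)*45)*(-2) = ((15*1)*45)*(-2) = (15*45)*(-2) = 675*(-2) = -1350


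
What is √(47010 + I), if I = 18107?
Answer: √65117 ≈ 255.18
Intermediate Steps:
√(47010 + I) = √(47010 + 18107) = √65117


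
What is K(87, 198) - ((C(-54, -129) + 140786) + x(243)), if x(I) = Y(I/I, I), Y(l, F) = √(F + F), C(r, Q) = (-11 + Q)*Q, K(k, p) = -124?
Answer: -158970 - 9*√6 ≈ -1.5899e+5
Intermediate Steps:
C(r, Q) = Q*(-11 + Q)
Y(l, F) = √2*√F (Y(l, F) = √(2*F) = √2*√F)
x(I) = √2*√I
K(87, 198) - ((C(-54, -129) + 140786) + x(243)) = -124 - ((-129*(-11 - 129) + 140786) + √2*√243) = -124 - ((-129*(-140) + 140786) + √2*(9*√3)) = -124 - ((18060 + 140786) + 9*√6) = -124 - (158846 + 9*√6) = -124 + (-158846 - 9*√6) = -158970 - 9*√6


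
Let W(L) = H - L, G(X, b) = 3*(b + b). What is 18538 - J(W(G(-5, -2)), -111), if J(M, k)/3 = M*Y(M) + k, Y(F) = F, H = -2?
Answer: 18571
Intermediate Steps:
G(X, b) = 6*b (G(X, b) = 3*(2*b) = 6*b)
W(L) = -2 - L
J(M, k) = 3*k + 3*M² (J(M, k) = 3*(M*M + k) = 3*(M² + k) = 3*(k + M²) = 3*k + 3*M²)
18538 - J(W(G(-5, -2)), -111) = 18538 - (3*(-111) + 3*(-2 - 6*(-2))²) = 18538 - (-333 + 3*(-2 - 1*(-12))²) = 18538 - (-333 + 3*(-2 + 12)²) = 18538 - (-333 + 3*10²) = 18538 - (-333 + 3*100) = 18538 - (-333 + 300) = 18538 - 1*(-33) = 18538 + 33 = 18571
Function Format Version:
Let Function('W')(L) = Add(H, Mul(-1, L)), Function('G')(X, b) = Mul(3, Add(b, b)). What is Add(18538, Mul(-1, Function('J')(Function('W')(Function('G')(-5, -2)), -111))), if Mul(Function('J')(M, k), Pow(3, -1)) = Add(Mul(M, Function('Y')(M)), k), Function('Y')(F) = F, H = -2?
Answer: 18571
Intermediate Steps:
Function('G')(X, b) = Mul(6, b) (Function('G')(X, b) = Mul(3, Mul(2, b)) = Mul(6, b))
Function('W')(L) = Add(-2, Mul(-1, L))
Function('J')(M, k) = Add(Mul(3, k), Mul(3, Pow(M, 2))) (Function('J')(M, k) = Mul(3, Add(Mul(M, M), k)) = Mul(3, Add(Pow(M, 2), k)) = Mul(3, Add(k, Pow(M, 2))) = Add(Mul(3, k), Mul(3, Pow(M, 2))))
Add(18538, Mul(-1, Function('J')(Function('W')(Function('G')(-5, -2)), -111))) = Add(18538, Mul(-1, Add(Mul(3, -111), Mul(3, Pow(Add(-2, Mul(-1, Mul(6, -2))), 2))))) = Add(18538, Mul(-1, Add(-333, Mul(3, Pow(Add(-2, Mul(-1, -12)), 2))))) = Add(18538, Mul(-1, Add(-333, Mul(3, Pow(Add(-2, 12), 2))))) = Add(18538, Mul(-1, Add(-333, Mul(3, Pow(10, 2))))) = Add(18538, Mul(-1, Add(-333, Mul(3, 100)))) = Add(18538, Mul(-1, Add(-333, 300))) = Add(18538, Mul(-1, -33)) = Add(18538, 33) = 18571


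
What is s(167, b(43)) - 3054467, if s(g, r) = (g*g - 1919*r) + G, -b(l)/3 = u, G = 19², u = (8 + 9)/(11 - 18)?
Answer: -21281388/7 ≈ -3.0402e+6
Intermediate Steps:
u = -17/7 (u = 17/(-7) = 17*(-⅐) = -17/7 ≈ -2.4286)
G = 361
b(l) = 51/7 (b(l) = -3*(-17/7) = 51/7)
s(g, r) = 361 + g² - 1919*r (s(g, r) = (g*g - 1919*r) + 361 = (g² - 1919*r) + 361 = 361 + g² - 1919*r)
s(167, b(43)) - 3054467 = (361 + 167² - 1919*51/7) - 3054467 = (361 + 27889 - 97869/7) - 3054467 = 99881/7 - 3054467 = -21281388/7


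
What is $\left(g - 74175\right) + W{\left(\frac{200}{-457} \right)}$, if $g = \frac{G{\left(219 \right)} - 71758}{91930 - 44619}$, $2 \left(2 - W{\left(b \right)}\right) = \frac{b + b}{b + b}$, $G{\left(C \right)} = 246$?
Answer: $- \frac{7018587941}{94622} \approx -74175.0$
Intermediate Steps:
$W{\left(b \right)} = \frac{3}{2}$ ($W{\left(b \right)} = 2 - \frac{\left(b + b\right) \frac{1}{b + b}}{2} = 2 - \frac{2 b \frac{1}{2 b}}{2} = 2 - \frac{1}{2} = \frac{3}{2}$)
$g = - \frac{71512}{47311}$ ($g = \frac{246 - 71758}{91930 - 44619} = - \frac{71512}{47311} \approx -1.5115$)
$\left(g - 74175\right) + W{\left(\frac{200}{-457} \right)} = \left(- \frac{71512}{47311} - 74175\right) + \frac{3}{2} = - \frac{3509364937}{47311} + \frac{3}{2} = - \frac{7018587941}{94622}$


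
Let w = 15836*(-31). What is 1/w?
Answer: -1/490916 ≈ -2.0370e-6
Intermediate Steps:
w = -490916
1/w = 1/(-490916) = -1/490916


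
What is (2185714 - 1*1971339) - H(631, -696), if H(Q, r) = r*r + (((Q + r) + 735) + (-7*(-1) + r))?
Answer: -270022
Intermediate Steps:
H(Q, r) = 742 + Q + r**2 + 2*r (H(Q, r) = r**2 + ((735 + Q + r) + (7 + r)) = r**2 + (742 + Q + 2*r) = 742 + Q + r**2 + 2*r)
(2185714 - 1*1971339) - H(631, -696) = (2185714 - 1*1971339) - (742 + 631 + (-696)**2 + 2*(-696)) = (2185714 - 1971339) - (742 + 631 + 484416 - 1392) = 214375 - 1*484397 = 214375 - 484397 = -270022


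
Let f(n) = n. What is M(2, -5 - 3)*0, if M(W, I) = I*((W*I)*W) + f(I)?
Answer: 0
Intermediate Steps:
M(W, I) = I + I²*W² (M(W, I) = I*((W*I)*W) + I = I*((I*W)*W) + I = I*(I*W²) + I = I²*W² + I = I + I²*W²)
M(2, -5 - 3)*0 = ((-5 - 3)*(1 + (-5 - 3)*2²))*0 = -8*(1 - 8*4)*0 = -8*(1 - 32)*0 = -8*(-31)*0 = 248*0 = 0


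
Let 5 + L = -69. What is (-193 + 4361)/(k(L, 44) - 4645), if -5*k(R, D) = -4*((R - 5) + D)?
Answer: -4168/4673 ≈ -0.89193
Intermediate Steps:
L = -74 (L = -5 - 69 = -74)
k(R, D) = -4 + 4*D/5 + 4*R/5 (k(R, D) = -(-4)*((R - 5) + D)/5 = -(-4)*((-5 + R) + D)/5 = -(-4)*(-5 + D + R)/5 = -(20 - 4*D - 4*R)/5 = -4 + 4*D/5 + 4*R/5)
(-193 + 4361)/(k(L, 44) - 4645) = (-193 + 4361)/((-4 + (4/5)*44 + (4/5)*(-74)) - 4645) = 4168/((-4 + 176/5 - 296/5) - 4645) = 4168/(-28 - 4645) = 4168/(-4673) = 4168*(-1/4673) = -4168/4673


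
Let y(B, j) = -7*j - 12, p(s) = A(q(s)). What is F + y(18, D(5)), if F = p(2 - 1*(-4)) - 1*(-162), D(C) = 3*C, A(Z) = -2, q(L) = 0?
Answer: 43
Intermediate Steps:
p(s) = -2
y(B, j) = -12 - 7*j
F = 160 (F = -2 - 1*(-162) = -2 + 162 = 160)
F + y(18, D(5)) = 160 + (-12 - 21*5) = 160 + (-12 - 7*15) = 160 + (-12 - 105) = 160 - 117 = 43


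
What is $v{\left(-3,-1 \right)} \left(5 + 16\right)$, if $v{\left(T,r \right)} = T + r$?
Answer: $-84$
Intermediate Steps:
$v{\left(-3,-1 \right)} \left(5 + 16\right) = \left(-3 - 1\right) \left(5 + 16\right) = \left(-4\right) 21 = -84$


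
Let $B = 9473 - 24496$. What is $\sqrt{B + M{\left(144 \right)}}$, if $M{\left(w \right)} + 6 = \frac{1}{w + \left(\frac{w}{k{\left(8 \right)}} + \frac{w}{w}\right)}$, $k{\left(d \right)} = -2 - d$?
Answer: $\frac{2 i \sqrt{1602124399}}{653} \approx 122.59 i$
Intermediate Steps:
$M{\left(w \right)} = -6 + \frac{1}{1 + \frac{9 w}{10}}$ ($M{\left(w \right)} = -6 + \frac{1}{w + \left(\frac{w}{-2 - 8} + \frac{w}{w}\right)} = -6 + \frac{1}{w + \left(\frac{w}{-2 - 8} + 1\right)} = -6 + \frac{1}{w + \left(\frac{w}{-10} + 1\right)} = -6 + \frac{1}{w + \left(w \left(- \frac{1}{10}\right) + 1\right)} = -6 + \frac{1}{w - \left(-1 + \frac{w}{10}\right)} = -6 + \frac{1}{1 + \frac{9 w}{10}}$)
$B = -15023$
$\sqrt{B + M{\left(144 \right)}} = \sqrt{-15023 + \frac{2 \left(-25 - 3888\right)}{10 + 9 \cdot 144}} = \sqrt{-15023 + \frac{2 \left(-25 - 3888\right)}{10 + 1296}} = \sqrt{-15023 + 2 \cdot \frac{1}{1306} \left(-3913\right)} = \sqrt{-15023 - \frac{3913}{653}} = \sqrt{- \frac{9813932}{653}} = \frac{2 i \sqrt{1602124399}}{653}$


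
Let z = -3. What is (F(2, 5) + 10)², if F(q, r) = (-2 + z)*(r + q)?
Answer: 625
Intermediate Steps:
F(q, r) = -5*q - 5*r (F(q, r) = (-2 - 3)*(r + q) = -5*(q + r) = -5*q - 5*r)
(F(2, 5) + 10)² = ((-5*2 - 5*5) + 10)² = ((-10 - 25) + 10)² = (-35 + 10)² = (-25)² = 625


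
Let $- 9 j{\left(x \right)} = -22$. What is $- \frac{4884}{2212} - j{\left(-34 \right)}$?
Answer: $- \frac{23155}{4977} \approx -4.6524$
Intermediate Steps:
$j{\left(x \right)} = \frac{22}{9}$ ($j{\left(x \right)} = \left(- \frac{1}{9}\right) \left(-22\right) = \frac{22}{9}$)
$- \frac{4884}{2212} - j{\left(-34 \right)} = - \frac{4884}{2212} - \frac{22}{9} = \left(-4884\right) \frac{1}{2212} - \frac{22}{9} = - \frac{1221}{553} - \frac{22}{9} = - \frac{23155}{4977}$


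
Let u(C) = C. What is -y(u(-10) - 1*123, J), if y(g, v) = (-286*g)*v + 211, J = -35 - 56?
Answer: 3461247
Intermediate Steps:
J = -91
y(g, v) = 211 - 286*g*v (y(g, v) = -286*g*v + 211 = 211 - 286*g*v)
-y(u(-10) - 1*123, J) = -(211 - 286*(-10 - 1*123)*(-91)) = -(211 - 286*(-10 - 123)*(-91)) = -(211 - 286*(-133)*(-91)) = -(211 - 3461458) = -1*(-3461247) = 3461247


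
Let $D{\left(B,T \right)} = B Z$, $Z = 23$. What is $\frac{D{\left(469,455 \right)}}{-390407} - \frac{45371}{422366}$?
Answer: $- \frac{22269218039}{164894642962} \approx -0.13505$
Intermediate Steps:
$D{\left(B,T \right)} = 23 B$ ($D{\left(B,T \right)} = B 23 = 23 B$)
$\frac{D{\left(469,455 \right)}}{-390407} - \frac{45371}{422366} = \frac{23 \cdot 469}{-390407} - \frac{45371}{422366} = 10787 \left(- \frac{1}{390407}\right) - \frac{45371}{422366} = - \frac{10787}{390407} - \frac{45371}{422366} = - \frac{22269218039}{164894642962}$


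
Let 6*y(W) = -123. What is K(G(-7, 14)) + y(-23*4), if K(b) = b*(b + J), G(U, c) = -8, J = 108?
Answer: -1641/2 ≈ -820.50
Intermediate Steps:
y(W) = -41/2 (y(W) = (⅙)*(-123) = -41/2)
K(b) = b*(108 + b) (K(b) = b*(b + 108) = b*(108 + b))
K(G(-7, 14)) + y(-23*4) = -8*(108 - 8) - 41/2 = -8*100 - 41/2 = -800 - 41/2 = -1641/2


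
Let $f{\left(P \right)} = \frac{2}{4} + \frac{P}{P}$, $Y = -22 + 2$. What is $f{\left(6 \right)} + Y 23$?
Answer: $- \frac{917}{2} \approx -458.5$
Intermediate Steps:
$Y = -20$
$f{\left(P \right)} = \frac{3}{2}$ ($f{\left(P \right)} = 2 \cdot \frac{1}{4} + 1 = \frac{1}{2} + 1 = \frac{3}{2}$)
$f{\left(6 \right)} + Y 23 = \frac{3}{2} - 460 = - \frac{917}{2}$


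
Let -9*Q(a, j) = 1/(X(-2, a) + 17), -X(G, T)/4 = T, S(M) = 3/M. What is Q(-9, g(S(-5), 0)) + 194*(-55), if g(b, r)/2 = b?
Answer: -5089591/477 ≈ -10670.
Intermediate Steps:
X(G, T) = -4*T
g(b, r) = 2*b
Q(a, j) = -1/(9*(17 - 4*a)) (Q(a, j) = -1/(9*(-4*a + 17)) = -1/(9*(17 - 4*a)))
Q(-9, g(S(-5), 0)) + 194*(-55) = 1/(9*(-17 + 4*(-9))) + 194*(-55) = 1/(9*(-17 - 36)) - 10670 = (⅑)/(-53) - 10670 = (⅑)*(-1/53) - 10670 = -1/477 - 10670 = -5089591/477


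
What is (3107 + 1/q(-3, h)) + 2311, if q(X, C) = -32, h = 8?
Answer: 173375/32 ≈ 5418.0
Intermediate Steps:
(3107 + 1/q(-3, h)) + 2311 = (3107 + 1/(-32)) + 2311 = (3107 - 1/32) + 2311 = 99423/32 + 2311 = 173375/32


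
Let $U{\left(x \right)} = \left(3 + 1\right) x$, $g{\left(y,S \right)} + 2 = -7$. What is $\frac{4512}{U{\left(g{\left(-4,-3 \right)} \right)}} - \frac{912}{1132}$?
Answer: $- \frac{107092}{849} \approx -126.14$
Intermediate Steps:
$g{\left(y,S \right)} = -9$ ($g{\left(y,S \right)} = -2 - 7 = -9$)
$U{\left(x \right)} = 4 x$
$\frac{4512}{U{\left(g{\left(-4,-3 \right)} \right)}} - \frac{912}{1132} = \frac{4512}{4 \left(-9\right)} - \frac{912}{1132} = \frac{4512}{-36} - \frac{228}{283} = 4512 \left(- \frac{1}{36}\right) - \frac{228}{283} = - \frac{376}{3} - \frac{228}{283} = - \frac{107092}{849}$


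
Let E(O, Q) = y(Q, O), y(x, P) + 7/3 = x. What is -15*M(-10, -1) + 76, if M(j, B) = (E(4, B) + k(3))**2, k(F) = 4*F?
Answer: -3152/3 ≈ -1050.7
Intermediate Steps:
y(x, P) = -7/3 + x
E(O, Q) = -7/3 + Q
M(j, B) = (29/3 + B)**2 (M(j, B) = ((-7/3 + B) + 4*3)**2 = ((-7/3 + B) + 12)**2 = (29/3 + B)**2)
-15*M(-10, -1) + 76 = -5*(29 + 3*(-1))**2/3 + 76 = -5*(29 - 3)**2/3 + 76 = -5*26**2/3 + 76 = -5*676/3 + 76 = -15*676/9 + 76 = -3380/3 + 76 = -3152/3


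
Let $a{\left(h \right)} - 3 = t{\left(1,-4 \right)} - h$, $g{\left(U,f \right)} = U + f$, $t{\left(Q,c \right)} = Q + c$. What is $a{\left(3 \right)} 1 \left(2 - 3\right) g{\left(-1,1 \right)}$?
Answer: $0$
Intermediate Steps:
$a{\left(h \right)} = - h$ ($a{\left(h \right)} = 3 - \left(3 + h\right) = - h$)
$a{\left(3 \right)} 1 \left(2 - 3\right) g{\left(-1,1 \right)} = \left(-1\right) 3 \cdot 1 \left(2 - 3\right) \left(-1 + 1\right) = - 3 \cdot 1 \left(-1\right) 0 = \left(-3\right) \left(-1\right) 0 = 3 \cdot 0 = 0$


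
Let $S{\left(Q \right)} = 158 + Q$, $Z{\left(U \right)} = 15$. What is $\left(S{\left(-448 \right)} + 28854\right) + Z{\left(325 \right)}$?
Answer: $28579$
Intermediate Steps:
$\left(S{\left(-448 \right)} + 28854\right) + Z{\left(325 \right)} = \left(\left(158 - 448\right) + 28854\right) + 15 = \left(-290 + 28854\right) + 15 = 28564 + 15 = 28579$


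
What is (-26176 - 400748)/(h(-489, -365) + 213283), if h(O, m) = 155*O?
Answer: -106731/34372 ≈ -3.1052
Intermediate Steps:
(-26176 - 400748)/(h(-489, -365) + 213283) = (-26176 - 400748)/(155*(-489) + 213283) = -426924/(-75795 + 213283) = -426924/137488 = -426924*1/137488 = -106731/34372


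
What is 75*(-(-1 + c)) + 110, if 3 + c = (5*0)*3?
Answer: 410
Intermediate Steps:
c = -3 (c = -3 + (5*0)*3 = -3 + 0*3 = -3 + 0 = -3)
75*(-(-1 + c)) + 110 = 75*(-(-1 - 3)) + 110 = 75*(-1*(-4)) + 110 = 75*4 + 110 = 300 + 110 = 410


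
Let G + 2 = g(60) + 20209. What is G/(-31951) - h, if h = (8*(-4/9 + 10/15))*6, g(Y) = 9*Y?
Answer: -1084673/95853 ≈ -11.316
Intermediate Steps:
G = 20747 (G = -2 + (9*60 + 20209) = -2 + (540 + 20209) = -2 + 20749 = 20747)
h = 32/3 (h = (8*(-4*⅑ + 10*(1/15)))*6 = (8*(-4/9 + ⅔))*6 = (8*(2/9))*6 = (16/9)*6 = 32/3 ≈ 10.667)
G/(-31951) - h = 20747/(-31951) - 1*32/3 = 20747*(-1/31951) - 32/3 = -20747/31951 - 32/3 = -1084673/95853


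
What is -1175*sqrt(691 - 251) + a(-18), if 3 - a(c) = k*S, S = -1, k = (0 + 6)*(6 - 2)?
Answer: 27 - 2350*sqrt(110) ≈ -24620.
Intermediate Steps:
k = 24 (k = 6*4 = 24)
a(c) = 27 (a(c) = 3 - 24*(-1) = 3 - 1*(-24) = 3 + 24 = 27)
-1175*sqrt(691 - 251) + a(-18) = -1175*sqrt(691 - 251) + 27 = -2350*sqrt(110) + 27 = 27 - 2350*sqrt(110)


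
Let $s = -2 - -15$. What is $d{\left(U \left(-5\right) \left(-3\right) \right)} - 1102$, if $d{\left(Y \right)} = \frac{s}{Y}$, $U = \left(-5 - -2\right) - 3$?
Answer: $- \frac{99193}{90} \approx -1102.1$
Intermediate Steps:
$s = 13$ ($s = -2 + 15 = 13$)
$U = -6$ ($U = \left(-5 + 2\right) - 3 = -3 - 3 = -6$)
$d{\left(Y \right)} = \frac{13}{Y}$
$d{\left(U \left(-5\right) \left(-3\right) \right)} - 1102 = \frac{13}{\left(-6\right) \left(-5\right) \left(-3\right)} - 1102 = \frac{13}{30 \left(-3\right)} - 1102 = \frac{13}{-90} - 1102 = 13 \left(- \frac{1}{90}\right) - 1102 = - \frac{13}{90} - 1102 = - \frac{99193}{90}$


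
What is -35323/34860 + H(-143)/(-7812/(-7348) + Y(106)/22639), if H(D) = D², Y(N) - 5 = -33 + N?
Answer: 9881472016428767/515431279860 ≈ 19171.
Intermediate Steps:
Y(N) = -28 + N (Y(N) = 5 + (-33 + N) = -28 + N)
-35323/34860 + H(-143)/(-7812/(-7348) + Y(106)/22639) = -35323/34860 + (-143)²/(-7812/(-7348) + (-28 + 106)/22639) = -35323*1/34860 + 20449/(-7812*(-1/7348) + 78*(1/22639)) = -35323/34860 + 20449/(1953/1837 + 78/22639) = -35323/34860 + 20449/(44357253/41587843) = -35323/34860 + 20449*(41587843/44357253) = -35323/34860 + 850429801507/44357253 = 9881472016428767/515431279860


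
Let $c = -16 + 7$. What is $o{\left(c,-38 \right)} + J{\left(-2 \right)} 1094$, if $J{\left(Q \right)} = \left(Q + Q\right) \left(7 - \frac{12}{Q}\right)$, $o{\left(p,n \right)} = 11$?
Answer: $-56877$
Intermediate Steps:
$c = -9$
$J{\left(Q \right)} = 2 Q \left(7 - \frac{12}{Q}\right)$
$o{\left(c,-38 \right)} + J{\left(-2 \right)} 1094 = 11 + \left(-24 + 14 \left(-2\right)\right) 1094 = 11 + \left(-24 - 28\right) 1094 = 11 - 56888 = -56877$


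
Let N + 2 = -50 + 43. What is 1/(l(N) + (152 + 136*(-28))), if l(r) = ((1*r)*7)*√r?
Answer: -3656/13402057 + 189*I/13402057 ≈ -0.00027279 + 1.4102e-5*I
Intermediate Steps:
N = -9 (N = -2 + (-50 + 43) = -2 - 7 = -9)
l(r) = 7*r^(3/2) (l(r) = (r*7)*√r = (7*r)*√r = 7*r^(3/2))
1/(l(N) + (152 + 136*(-28))) = 1/(7*(-9)^(3/2) + (152 + 136*(-28))) = 1/(7*(-27*I) + (152 - 3808)) = 1/(-189*I - 3656) = 1/(-3656 - 189*I) = (-3656 + 189*I)/13402057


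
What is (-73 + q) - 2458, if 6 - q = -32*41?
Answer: -1213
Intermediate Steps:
q = 1318 (q = 6 - (-32)*41 = 6 - 1*(-1312) = 6 + 1312 = 1318)
(-73 + q) - 2458 = (-73 + 1318) - 2458 = 1245 - 2458 = -1213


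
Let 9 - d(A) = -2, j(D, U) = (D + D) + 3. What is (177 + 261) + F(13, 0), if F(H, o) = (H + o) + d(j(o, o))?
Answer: 462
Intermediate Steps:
j(D, U) = 3 + 2*D (j(D, U) = 2*D + 3 = 3 + 2*D)
d(A) = 11 (d(A) = 9 - 1*(-2) = 9 + 2 = 11)
F(H, o) = 11 + H + o (F(H, o) = (H + o) + 11 = 11 + H + o)
(177 + 261) + F(13, 0) = (177 + 261) + (11 + 13 + 0) = 438 + 24 = 462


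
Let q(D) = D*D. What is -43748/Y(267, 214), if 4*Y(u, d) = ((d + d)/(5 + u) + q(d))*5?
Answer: -11899456/15571175 ≈ -0.76420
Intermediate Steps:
q(D) = D**2
Y(u, d) = 5*d**2/4 + 5*d/(2*(5 + u)) (Y(u, d) = (((d + d)/(5 + u) + d**2)*5)/4 = (((2*d)/(5 + u) + d**2)*5)/4 = ((2*d/(5 + u) + d**2)*5)/4 = ((d**2 + 2*d/(5 + u))*5)/4 = (5*d**2 + 10*d/(5 + u))/4 = 5*d**2/4 + 5*d/(2*(5 + u)))
-43748/Y(267, 214) = -43748*2*(5 + 267)/(535*(2 + 5*214 + 214*267)) = -43748*544/(535*(2 + 1070 + 57138)) = -43748/((5/4)*214*(1/272)*58210) = -43748/15571175/272 = -43748*272/15571175 = -11899456/15571175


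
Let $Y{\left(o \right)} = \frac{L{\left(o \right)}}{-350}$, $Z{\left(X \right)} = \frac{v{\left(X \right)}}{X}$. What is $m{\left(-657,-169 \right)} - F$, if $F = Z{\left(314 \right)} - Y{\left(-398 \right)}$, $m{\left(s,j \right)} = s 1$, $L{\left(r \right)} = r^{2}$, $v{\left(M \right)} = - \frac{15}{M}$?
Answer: $- \frac{19145072867}{17254300} \approx -1109.6$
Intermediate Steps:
$Z{\left(X \right)} = - \frac{15}{X^{2}}$ ($Z{\left(X \right)} = \frac{\left(-15\right) \frac{1}{X}}{X} = - \frac{15}{X^{2}}$)
$Y{\left(o \right)} = - \frac{o^{2}}{350}$ ($Y{\left(o \right)} = \frac{o^{2}}{-350} = o^{2} \left(- \frac{1}{350}\right) = - \frac{o^{2}}{350}$)
$m{\left(s,j \right)} = s$
$F = \frac{7808997767}{17254300}$ ($F = - \frac{15}{98596} - - \frac{\left(-398\right)^{2}}{350} = \left(-15\right) \frac{1}{98596} - \left(- \frac{1}{350}\right) 158404 = - \frac{15}{98596} - - \frac{79202}{175} = - \frac{15}{98596} + \frac{79202}{175} = \frac{7808997767}{17254300} \approx 452.58$)
$m{\left(-657,-169 \right)} - F = -657 - \frac{7808997767}{17254300} = - \frac{19145072867}{17254300}$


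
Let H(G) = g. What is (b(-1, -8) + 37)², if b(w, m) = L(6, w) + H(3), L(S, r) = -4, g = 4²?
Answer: 2401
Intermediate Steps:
g = 16
H(G) = 16
b(w, m) = 12 (b(w, m) = -4 + 16 = 12)
(b(-1, -8) + 37)² = (12 + 37)² = 49² = 2401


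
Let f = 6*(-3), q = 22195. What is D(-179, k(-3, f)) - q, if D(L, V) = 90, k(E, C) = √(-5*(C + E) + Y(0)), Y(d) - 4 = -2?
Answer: -22105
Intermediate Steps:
Y(d) = 2 (Y(d) = 4 - 2 = 2)
f = -18
k(E, C) = √(2 - 5*C - 5*E) (k(E, C) = √(-5*(C + E) + 2) = √((-5*C - 5*E) + 2) = √(2 - 5*C - 5*E))
D(-179, k(-3, f)) - q = 90 - 1*22195 = 90 - 22195 = -22105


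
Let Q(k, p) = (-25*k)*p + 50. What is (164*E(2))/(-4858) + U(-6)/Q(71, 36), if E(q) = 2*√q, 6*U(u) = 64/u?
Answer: 8/287325 - 164*√2/2429 ≈ -0.095456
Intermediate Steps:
Q(k, p) = 50 - 25*k*p (Q(k, p) = -25*k*p + 50 = 50 - 25*k*p)
U(u) = 32/(3*u) (U(u) = (64/u)/6 = 32/(3*u))
(164*E(2))/(-4858) + U(-6)/Q(71, 36) = (164*(2*√2))/(-4858) + ((32/3)/(-6))/(50 - 25*71*36) = (328*√2)*(-1/4858) + ((32/3)*(-⅙))/(50 - 63900) = -164*√2/2429 - 16/9/(-63850) = -164*√2/2429 - 16/9*(-1/63850) = -164*√2/2429 + 8/287325 = 8/287325 - 164*√2/2429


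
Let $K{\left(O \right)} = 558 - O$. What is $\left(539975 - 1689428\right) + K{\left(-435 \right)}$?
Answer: $-1148460$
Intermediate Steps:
$\left(539975 - 1689428\right) + K{\left(-435 \right)} = \left(539975 - 1689428\right) + \left(558 - -435\right) = -1149453 + \left(558 + 435\right) = -1149453 + 993 = -1148460$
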